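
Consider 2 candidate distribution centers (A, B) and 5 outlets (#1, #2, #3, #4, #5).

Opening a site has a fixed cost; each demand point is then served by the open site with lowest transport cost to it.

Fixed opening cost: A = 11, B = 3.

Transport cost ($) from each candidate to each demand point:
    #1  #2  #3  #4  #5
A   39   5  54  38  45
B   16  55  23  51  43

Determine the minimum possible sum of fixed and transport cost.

Open {A, B}: assign each demand point to its cheapest open site.
  #1→B 16, #2→A 5, #3→B 23, #4→A 38, #5→B 43
  transport cost 125, fixed 14 → total 139.
Compare {B}: transport cost 188 + fixed 3 = 191.
Compare {A}: transport cost 181 + fixed 11 = 192.

139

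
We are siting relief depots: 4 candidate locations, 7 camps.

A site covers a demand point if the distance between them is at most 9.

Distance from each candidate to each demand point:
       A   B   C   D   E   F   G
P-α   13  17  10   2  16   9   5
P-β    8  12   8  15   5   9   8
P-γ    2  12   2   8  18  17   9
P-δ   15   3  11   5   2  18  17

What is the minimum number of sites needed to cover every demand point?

2

Coverage sets (demand points within 9 of each site):
  P-α: {D, F, G}
  P-β: {A, C, E, F, G}
  P-γ: {A, C, D, G}
  P-δ: {B, D, E}
No single site covers all 7 demand points.
But {P-β, P-δ} covers everything, so the minimum is 2.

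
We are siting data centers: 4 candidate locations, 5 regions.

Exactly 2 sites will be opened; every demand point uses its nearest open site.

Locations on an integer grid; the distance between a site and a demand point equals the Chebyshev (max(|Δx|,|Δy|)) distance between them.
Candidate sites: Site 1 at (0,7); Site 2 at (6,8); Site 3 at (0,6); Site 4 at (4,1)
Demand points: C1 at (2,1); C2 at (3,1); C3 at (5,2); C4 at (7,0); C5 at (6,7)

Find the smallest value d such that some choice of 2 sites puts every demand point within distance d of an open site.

3

Open {Site 2, Site 4}.
  Farthest demand point is C4 at distance 3 (to Site 4); all others are ≤ 3.
With {Site 1, Site 4} the worst case is 6.
With {Site 3, Site 4} the worst case is 6.
No size-2 selection achieves below 3.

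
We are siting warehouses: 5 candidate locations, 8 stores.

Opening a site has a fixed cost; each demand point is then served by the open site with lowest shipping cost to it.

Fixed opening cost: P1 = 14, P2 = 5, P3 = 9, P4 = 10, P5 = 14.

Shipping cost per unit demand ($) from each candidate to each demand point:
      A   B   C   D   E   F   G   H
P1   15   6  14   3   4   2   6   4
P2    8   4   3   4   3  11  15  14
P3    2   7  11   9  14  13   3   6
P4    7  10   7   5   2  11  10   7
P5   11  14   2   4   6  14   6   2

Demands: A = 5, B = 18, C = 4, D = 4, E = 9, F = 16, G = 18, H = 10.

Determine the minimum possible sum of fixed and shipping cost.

Open {P1, P2, P3, P5}: assign each demand point to its cheapest open site.
  A→P3 5×2=10, B→P2 18×4=72, C→P5 4×2=8, D→P1 4×3=12, E→P2 9×3=27, F→P1 16×2=32, G→P3 18×3=54, H→P5 10×2=20
  shipping cost 235, fixed 42 → total 277.
Compare {P1, P2, P3, P4, P5}: shipping cost 226 + fixed 52 = 278.
Compare {P1, P2, P3}: shipping cost 259 + fixed 28 = 287.
Compare {P1, P2, P3, P4}: shipping cost 250 + fixed 38 = 288.
All other subsets cost ≥ 278. Minimum total cost: 277.

277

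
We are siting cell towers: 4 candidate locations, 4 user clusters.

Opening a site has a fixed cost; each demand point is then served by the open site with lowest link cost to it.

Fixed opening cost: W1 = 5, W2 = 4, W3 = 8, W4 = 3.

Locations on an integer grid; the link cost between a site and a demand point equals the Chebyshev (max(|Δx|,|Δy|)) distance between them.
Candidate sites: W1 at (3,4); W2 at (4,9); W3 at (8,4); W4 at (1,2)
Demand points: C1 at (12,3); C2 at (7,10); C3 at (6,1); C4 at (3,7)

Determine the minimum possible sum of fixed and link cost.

24

Open {W2, W3}: assign each demand point to its cheapest open site.
  C1→W3 4, C2→W2 3, C3→W3 3, C4→W2 2
  link cost 12, fixed 12 → total 24.
Compare {W2}: link cost 21 + fixed 4 = 25.
Compare {W1, W2}: link cost 16 + fixed 9 = 25.
Compare {W2, W4}: link cost 18 + fixed 7 = 25.
All other subsets cost ≥ 25. Minimum total cost: 24.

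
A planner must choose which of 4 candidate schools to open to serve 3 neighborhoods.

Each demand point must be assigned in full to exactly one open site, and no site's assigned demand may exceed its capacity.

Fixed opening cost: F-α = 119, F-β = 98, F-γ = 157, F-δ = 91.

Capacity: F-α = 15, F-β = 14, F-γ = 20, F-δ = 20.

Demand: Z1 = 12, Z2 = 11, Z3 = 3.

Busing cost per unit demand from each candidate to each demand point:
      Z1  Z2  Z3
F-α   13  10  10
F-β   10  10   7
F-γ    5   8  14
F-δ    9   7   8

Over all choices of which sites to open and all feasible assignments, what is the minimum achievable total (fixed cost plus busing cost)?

409

Open {F-γ, F-δ}; cheapest assignment that respects the capacities:
  F-γ (cap 20, load 12): Z1 — cost 12×5 = 60
  F-δ (cap 20, load 14): Z2, Z3 — cost 11×7 + 3×8 = 101
  Shipping 161, fixed 248 → total 409.
  Any other capacity-feasible assignment to {F-γ, F-δ} ships for at least 161.
Compare {F-β, F-δ}: its best feasible assignment gives total 410.
Compare {F-β, F-γ}: its best feasible assignment gives total 446.
Every other set of open sites that can feasibly serve all demand totals ≥ 410 even under its best assignment. Minimum: 409.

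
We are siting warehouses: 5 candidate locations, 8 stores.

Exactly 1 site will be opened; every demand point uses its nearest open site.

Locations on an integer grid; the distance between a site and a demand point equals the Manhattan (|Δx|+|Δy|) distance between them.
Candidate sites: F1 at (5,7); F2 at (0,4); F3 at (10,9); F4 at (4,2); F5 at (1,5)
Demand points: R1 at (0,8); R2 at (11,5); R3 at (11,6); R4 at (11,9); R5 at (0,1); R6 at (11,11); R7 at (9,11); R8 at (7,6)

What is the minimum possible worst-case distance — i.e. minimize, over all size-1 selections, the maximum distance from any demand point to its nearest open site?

Open {F1}.
  Farthest demand point is R5 at distance 11 (to F1); all others are ≤ 11.
With {F4} the worst case is 16.
With {F5} the worst case is 16.
No size-1 selection achieves below 11.

11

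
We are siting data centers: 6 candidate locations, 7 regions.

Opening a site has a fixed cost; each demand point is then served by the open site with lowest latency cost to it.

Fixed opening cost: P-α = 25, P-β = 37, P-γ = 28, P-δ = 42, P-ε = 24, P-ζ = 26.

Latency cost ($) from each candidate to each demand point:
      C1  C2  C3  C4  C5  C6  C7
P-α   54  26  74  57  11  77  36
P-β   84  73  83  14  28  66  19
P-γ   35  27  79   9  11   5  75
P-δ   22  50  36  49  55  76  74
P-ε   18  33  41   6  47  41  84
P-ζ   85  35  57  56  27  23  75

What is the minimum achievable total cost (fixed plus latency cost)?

216

Open {P-β, P-γ, P-ε}: assign each demand point to its cheapest open site.
  C1→P-ε 18, C2→P-γ 27, C3→P-ε 41, C4→P-ε 6, C5→P-γ 11, C6→P-γ 5, C7→P-β 19
  latency cost 127, fixed 89 → total 216.
Compare {P-α, P-γ, P-ε}: latency cost 143 + fixed 77 = 220.
Compare {P-α, P-ε}: latency cost 179 + fixed 49 = 228.
Compare {P-γ, P-ε}: latency cost 183 + fixed 52 = 235.
All other subsets cost ≥ 220. Minimum total cost: 216.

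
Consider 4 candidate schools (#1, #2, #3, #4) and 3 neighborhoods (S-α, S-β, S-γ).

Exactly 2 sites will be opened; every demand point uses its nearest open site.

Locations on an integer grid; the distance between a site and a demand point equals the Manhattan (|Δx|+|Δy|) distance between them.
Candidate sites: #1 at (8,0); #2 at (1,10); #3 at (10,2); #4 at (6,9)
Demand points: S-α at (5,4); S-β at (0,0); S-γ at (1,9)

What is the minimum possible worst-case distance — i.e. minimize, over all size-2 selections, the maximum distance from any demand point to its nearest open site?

Open {#1, #2}.
  Farthest demand point is S-β at distance 8 (to #1); all others are ≤ 8.
With {#1, #4} the worst case is 8.
With {#2, #3} the worst case is 11.
No size-2 selection achieves below 8.

8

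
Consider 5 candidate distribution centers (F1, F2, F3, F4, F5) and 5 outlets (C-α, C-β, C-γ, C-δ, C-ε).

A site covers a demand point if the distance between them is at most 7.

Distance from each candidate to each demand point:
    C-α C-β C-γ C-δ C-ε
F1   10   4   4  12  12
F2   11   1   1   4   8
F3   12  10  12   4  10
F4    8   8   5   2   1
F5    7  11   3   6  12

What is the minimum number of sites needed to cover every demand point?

3

Coverage sets (demand points within 7 of each site):
  F1: {C-β, C-γ}
  F2: {C-β, C-γ, C-δ}
  F3: {C-δ}
  F4: {C-γ, C-δ, C-ε}
  F5: {C-α, C-γ, C-δ}
No 2 sites suffice: every size-2 union leaves at least one demand point uncovered.
But {F1, F4, F5} covers everything, so the minimum is 3.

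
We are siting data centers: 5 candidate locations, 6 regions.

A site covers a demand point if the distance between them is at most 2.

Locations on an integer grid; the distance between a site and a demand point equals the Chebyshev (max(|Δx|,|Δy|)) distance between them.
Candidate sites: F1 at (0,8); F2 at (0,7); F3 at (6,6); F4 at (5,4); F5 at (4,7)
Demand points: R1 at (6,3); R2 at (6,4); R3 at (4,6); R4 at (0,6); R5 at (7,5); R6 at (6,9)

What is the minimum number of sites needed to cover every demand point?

3

Coverage sets (demand points within 2 of each site):
  F1: {R4}
  F2: {R4}
  F3: {R2, R3, R5}
  F4: {R1, R2, R3, R5}
  F5: {R3, R6}
No 2 sites suffice: every size-2 union leaves at least one demand point uncovered.
But {F1, F4, F5} covers everything, so the minimum is 3.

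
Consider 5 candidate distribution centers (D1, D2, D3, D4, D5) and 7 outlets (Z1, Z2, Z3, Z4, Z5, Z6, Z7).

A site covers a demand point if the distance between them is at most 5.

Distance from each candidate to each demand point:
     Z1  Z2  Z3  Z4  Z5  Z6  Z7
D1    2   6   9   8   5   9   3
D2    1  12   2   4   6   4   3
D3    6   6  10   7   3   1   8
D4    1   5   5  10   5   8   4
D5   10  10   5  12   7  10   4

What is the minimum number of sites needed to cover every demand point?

2

Coverage sets (demand points within 5 of each site):
  D1: {Z1, Z5, Z7}
  D2: {Z1, Z3, Z4, Z6, Z7}
  D3: {Z5, Z6}
  D4: {Z1, Z2, Z3, Z5, Z7}
  D5: {Z3, Z7}
No single site covers all 7 demand points.
But {D2, D4} covers everything, so the minimum is 2.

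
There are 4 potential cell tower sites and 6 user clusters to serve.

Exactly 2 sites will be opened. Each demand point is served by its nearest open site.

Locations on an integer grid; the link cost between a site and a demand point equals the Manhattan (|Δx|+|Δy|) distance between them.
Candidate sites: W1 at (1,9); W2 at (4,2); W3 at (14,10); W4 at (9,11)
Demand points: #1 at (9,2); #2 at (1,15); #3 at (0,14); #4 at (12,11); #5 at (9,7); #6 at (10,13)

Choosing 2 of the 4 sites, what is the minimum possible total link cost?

31

Open {W1, W4}.
  #1→W4 9, #2→W1 6, #3→W1 6, #4→W4 3, #5→W4 4, #6→W4 3  ⇒ total 31.
Compare {W2, W4}: total 39.
Compare {W1, W3}: total 43.
No size-2 selection does better; minimum is 31.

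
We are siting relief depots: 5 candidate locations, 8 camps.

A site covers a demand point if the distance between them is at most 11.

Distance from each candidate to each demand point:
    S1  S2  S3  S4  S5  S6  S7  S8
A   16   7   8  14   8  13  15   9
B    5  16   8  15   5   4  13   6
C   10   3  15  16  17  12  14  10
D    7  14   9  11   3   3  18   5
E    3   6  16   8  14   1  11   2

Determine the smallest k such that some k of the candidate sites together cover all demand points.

2

Coverage sets (demand points within 11 of each site):
  A: {S2, S3, S5, S8}
  B: {S1, S3, S5, S6, S8}
  C: {S1, S2, S8}
  D: {S1, S3, S4, S5, S6, S8}
  E: {S1, S2, S4, S6, S7, S8}
No single site covers all 8 demand points.
But {A, E} covers everything, so the minimum is 2.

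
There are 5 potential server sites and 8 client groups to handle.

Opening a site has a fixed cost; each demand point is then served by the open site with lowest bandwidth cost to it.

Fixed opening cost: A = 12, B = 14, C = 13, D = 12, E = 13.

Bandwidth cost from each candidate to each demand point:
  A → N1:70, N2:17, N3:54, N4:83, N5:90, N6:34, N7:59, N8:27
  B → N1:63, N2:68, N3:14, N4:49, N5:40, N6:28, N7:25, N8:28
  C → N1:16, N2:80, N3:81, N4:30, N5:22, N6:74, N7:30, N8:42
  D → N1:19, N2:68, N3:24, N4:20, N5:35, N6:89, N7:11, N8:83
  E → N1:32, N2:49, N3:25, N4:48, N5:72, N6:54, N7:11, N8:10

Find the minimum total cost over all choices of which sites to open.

Open {A, B, C, E}: assign each demand point to its cheapest open site.
  N1→C 16, N2→A 17, N3→B 14, N4→C 30, N5→C 22, N6→B 28, N7→E 11, N8→E 10
  bandwidth cost 148, fixed 52 → total 200.
Compare {A, B, C, D, E}: bandwidth cost 138 + fixed 64 = 202.
Compare {A, C, E}: bandwidth cost 165 + fixed 38 = 203.
Compare {A, C, D, E}: bandwidth cost 154 + fixed 50 = 204.
All other subsets cost ≥ 202. Minimum total cost: 200.

200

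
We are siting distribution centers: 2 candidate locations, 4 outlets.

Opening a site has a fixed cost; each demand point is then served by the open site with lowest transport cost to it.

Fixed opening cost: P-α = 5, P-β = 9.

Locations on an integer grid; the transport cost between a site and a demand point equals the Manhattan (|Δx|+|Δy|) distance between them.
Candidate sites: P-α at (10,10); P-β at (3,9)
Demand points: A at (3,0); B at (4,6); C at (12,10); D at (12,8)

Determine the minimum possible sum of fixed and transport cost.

Open {P-α, P-β}: assign each demand point to its cheapest open site.
  A→P-β 9, B→P-β 4, C→P-α 2, D→P-α 4
  transport cost 19, fixed 14 → total 33.
Compare {P-α}: transport cost 33 + fixed 5 = 38.
Compare {P-β}: transport cost 33 + fixed 9 = 42.

33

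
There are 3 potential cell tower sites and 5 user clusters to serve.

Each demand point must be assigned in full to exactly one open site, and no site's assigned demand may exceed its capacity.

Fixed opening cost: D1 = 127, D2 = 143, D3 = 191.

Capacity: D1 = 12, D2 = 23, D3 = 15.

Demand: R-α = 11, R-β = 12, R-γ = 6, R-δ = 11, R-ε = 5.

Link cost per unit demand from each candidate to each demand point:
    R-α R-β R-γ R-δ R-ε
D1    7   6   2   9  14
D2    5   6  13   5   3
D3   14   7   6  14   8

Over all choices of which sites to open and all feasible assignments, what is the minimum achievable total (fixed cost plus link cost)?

719

Open {D1, D2, D3}; cheapest assignment that respects the capacities:
  D1 (cap 12, load 12): R-β — cost 12×6 = 72
  D2 (cap 23, load 22): R-α, R-δ — cost 11×5 + 11×5 = 110
  D3 (cap 15, load 11): R-γ, R-ε — cost 6×6 + 5×8 = 76
  Shipping 258, fixed 461 → total 719.
  Any other capacity-feasible assignment to {D1, D2, D3} ships for at least 258.
Total demand is 45 and no other set of sites has combined capacity ≥ 45, so {D1, D2, D3} is the only feasible choice of open sites. Minimum: 719.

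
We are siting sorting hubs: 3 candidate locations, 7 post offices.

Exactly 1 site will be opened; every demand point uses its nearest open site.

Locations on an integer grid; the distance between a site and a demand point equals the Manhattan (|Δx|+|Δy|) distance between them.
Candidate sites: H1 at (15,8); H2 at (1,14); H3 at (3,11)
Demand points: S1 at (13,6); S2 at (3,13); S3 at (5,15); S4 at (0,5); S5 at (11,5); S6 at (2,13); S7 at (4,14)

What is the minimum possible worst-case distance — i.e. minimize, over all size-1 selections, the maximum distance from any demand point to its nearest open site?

15

Open {H3}.
  Farthest demand point is S1 at distance 15 (to H3); all others are ≤ 15.
With {H1} the worst case is 18.
With {H2} the worst case is 20.
No size-1 selection achieves below 15.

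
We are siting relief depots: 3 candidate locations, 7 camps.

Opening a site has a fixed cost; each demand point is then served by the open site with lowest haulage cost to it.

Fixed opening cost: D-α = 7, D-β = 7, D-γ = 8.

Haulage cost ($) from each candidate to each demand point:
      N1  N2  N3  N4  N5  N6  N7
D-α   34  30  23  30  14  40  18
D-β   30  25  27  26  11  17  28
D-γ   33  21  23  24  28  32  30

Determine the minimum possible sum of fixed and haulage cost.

Open {D-α, D-β}: assign each demand point to its cheapest open site.
  N1→D-β 30, N2→D-β 25, N3→D-α 23, N4→D-β 26, N5→D-β 11, N6→D-β 17, N7→D-α 18
  haulage cost 150, fixed 14 → total 164.
Compare {D-α, D-β, D-γ}: haulage cost 144 + fixed 22 = 166.
Compare {D-β, D-γ}: haulage cost 154 + fixed 15 = 169.
Compare {D-β}: haulage cost 164 + fixed 7 = 171.
All other subsets cost ≥ 166. Minimum total cost: 164.

164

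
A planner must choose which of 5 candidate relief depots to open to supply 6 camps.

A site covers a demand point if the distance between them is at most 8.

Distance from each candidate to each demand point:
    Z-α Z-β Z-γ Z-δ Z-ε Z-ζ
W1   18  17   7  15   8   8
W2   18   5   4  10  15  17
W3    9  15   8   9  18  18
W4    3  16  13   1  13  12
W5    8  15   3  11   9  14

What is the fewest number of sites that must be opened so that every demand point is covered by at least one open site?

3

Coverage sets (demand points within 8 of each site):
  W1: {Z-γ, Z-ε, Z-ζ}
  W2: {Z-β, Z-γ}
  W3: {Z-γ}
  W4: {Z-α, Z-δ}
  W5: {Z-α, Z-γ}
No 2 sites suffice: every size-2 union leaves at least one demand point uncovered.
But {W1, W2, W4} covers everything, so the minimum is 3.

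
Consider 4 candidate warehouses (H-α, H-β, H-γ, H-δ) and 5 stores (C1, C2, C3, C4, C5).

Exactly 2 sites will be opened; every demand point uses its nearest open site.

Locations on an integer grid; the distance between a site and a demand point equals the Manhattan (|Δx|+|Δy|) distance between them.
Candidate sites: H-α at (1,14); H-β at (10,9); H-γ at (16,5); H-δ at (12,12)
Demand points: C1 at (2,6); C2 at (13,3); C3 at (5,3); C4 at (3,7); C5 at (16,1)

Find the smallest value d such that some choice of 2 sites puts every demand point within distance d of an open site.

Open {H-β, H-γ}.
  Farthest demand point is C1 at distance 11 (to H-β); all others are ≤ 11.
With {H-α, H-γ} the worst case is 13.
With {H-α, H-β} the worst case is 14.
No size-2 selection achieves below 11.

11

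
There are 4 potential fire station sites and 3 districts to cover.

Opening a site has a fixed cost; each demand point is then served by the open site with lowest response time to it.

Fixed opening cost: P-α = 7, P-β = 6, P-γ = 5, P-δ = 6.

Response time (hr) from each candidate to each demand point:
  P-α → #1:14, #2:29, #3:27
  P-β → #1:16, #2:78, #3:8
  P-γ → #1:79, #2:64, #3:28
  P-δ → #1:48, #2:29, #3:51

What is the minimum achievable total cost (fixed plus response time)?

64

Open {P-α, P-β}: assign each demand point to its cheapest open site.
  #1→P-α 14, #2→P-α 29, #3→P-β 8
  response time 51, fixed 13 → total 64.
Compare {P-β, P-δ}: response time 53 + fixed 12 = 65.
Compare {P-α, P-β, P-γ}: response time 51 + fixed 18 = 69.
Compare {P-α, P-β, P-δ}: response time 51 + fixed 19 = 70.
All other subsets cost ≥ 65. Minimum total cost: 64.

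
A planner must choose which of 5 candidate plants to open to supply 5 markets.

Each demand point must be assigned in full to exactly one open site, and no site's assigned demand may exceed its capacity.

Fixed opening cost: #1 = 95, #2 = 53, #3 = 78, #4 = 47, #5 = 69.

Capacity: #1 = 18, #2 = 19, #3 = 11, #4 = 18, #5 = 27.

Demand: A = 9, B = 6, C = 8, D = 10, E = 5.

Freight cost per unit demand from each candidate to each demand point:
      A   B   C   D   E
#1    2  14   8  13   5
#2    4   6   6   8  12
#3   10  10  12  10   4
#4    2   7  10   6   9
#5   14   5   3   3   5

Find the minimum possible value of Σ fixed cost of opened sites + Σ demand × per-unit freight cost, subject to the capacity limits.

Open {#4, #5}; cheapest assignment that respects the capacities:
  #4 (cap 18, load 15): A, B — cost 9×2 + 6×7 = 60
  #5 (cap 27, load 23): C, D, E — cost 8×3 + 10×3 + 5×5 = 79
  Shipping 139, fixed 116 → total 255.
  Any other capacity-feasible assignment to {#4, #5} ships for at least 139.
Compare {#2, #5}: its best feasible assignment gives total 273.
Compare {#1, #5}: its best feasible assignment gives total 291.
Every other set of open sites that can feasibly serve all demand totals ≥ 273 even under its best assignment. Minimum: 255.

255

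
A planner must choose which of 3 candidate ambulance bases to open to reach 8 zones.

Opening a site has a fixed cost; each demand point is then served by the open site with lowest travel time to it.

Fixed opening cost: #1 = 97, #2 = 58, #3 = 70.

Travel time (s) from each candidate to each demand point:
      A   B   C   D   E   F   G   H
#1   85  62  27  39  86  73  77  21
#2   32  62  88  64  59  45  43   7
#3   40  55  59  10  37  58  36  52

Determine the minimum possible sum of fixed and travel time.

Open {#2, #3}: assign each demand point to its cheapest open site.
  A→#2 32, B→#3 55, C→#3 59, D→#3 10, E→#3 37, F→#2 45, G→#3 36, H→#2 7
  travel time 281, fixed 128 → total 409.
Compare {#3}: travel time 347 + fixed 70 = 417.
Compare {#1, #3}: travel time 284 + fixed 167 = 451.
Compare {#2}: travel time 400 + fixed 58 = 458.
All other subsets cost ≥ 417. Minimum total cost: 409.

409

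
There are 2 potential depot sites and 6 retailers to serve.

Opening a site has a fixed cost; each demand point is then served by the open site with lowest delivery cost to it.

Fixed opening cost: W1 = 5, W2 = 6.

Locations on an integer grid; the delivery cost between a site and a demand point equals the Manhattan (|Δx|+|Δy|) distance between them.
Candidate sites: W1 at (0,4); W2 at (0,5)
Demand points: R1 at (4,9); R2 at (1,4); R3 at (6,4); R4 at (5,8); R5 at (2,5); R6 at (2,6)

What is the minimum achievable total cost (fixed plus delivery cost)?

36

Open {W2}: assign each demand point to its cheapest open site.
  R1→W2 8, R2→W2 2, R3→W2 7, R4→W2 8, R5→W2 2, R6→W2 3
  delivery cost 30, fixed 6 → total 36.
Compare {W1}: delivery cost 32 + fixed 5 = 37.
Compare {W1, W2}: delivery cost 28 + fixed 11 = 39.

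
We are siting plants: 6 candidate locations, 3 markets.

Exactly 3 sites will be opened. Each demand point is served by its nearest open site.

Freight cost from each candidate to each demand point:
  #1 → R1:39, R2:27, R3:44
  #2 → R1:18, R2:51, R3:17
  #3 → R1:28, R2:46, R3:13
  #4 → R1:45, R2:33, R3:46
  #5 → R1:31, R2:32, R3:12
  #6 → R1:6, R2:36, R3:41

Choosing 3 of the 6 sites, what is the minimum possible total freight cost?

Open {#1, #5, #6}.
  R1→#6 6, R2→#1 27, R3→#5 12  ⇒ total 45.
Compare {#1, #3, #6}: total 46.
Compare {#1, #2, #6}: total 50.
No size-3 selection does better; minimum is 45.

45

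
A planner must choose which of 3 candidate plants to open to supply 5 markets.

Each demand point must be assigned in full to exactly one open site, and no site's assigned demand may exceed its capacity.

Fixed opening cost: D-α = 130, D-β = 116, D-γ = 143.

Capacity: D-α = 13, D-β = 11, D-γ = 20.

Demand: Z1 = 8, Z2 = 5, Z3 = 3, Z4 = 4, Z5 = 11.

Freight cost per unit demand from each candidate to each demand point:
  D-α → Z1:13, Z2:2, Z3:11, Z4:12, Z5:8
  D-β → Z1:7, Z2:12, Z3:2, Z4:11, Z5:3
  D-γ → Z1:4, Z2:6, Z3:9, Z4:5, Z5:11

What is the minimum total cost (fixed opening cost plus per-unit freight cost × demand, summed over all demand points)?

Open {D-β, D-γ}; cheapest assignment that respects the capacities:
  D-β (cap 11, load 11): Z5 — cost 11×3 = 33
  D-γ (cap 20, load 20): Z1, Z2, Z3, Z4 — cost 8×4 + 5×6 + 3×9 + 4×5 = 109
  Shipping 142, fixed 259 → total 401.
  Any other capacity-feasible assignment to {D-β, D-γ} ships for at least 142.
Compare {D-α, D-γ}: its best feasible assignment gives total 470.
Compare {D-α, D-β, D-γ}: its best feasible assignment gives total 511.
Every other set of open sites that can feasibly serve all demand totals ≥ 470 even under its best assignment. Minimum: 401.

401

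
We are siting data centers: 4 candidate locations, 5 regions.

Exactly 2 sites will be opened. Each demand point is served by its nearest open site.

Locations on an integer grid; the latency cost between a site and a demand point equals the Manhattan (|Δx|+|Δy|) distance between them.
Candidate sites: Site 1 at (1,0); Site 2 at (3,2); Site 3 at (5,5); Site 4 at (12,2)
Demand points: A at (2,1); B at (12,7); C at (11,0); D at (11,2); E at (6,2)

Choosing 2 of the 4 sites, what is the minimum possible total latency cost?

14

Open {Site 2, Site 4}.
  A→Site 2 2, B→Site 4 5, C→Site 4 3, D→Site 4 1, E→Site 2 3  ⇒ total 14.
Compare {Site 1, Site 4}: total 17.
Compare {Site 3, Site 4}: total 20.
No size-2 selection does better; minimum is 14.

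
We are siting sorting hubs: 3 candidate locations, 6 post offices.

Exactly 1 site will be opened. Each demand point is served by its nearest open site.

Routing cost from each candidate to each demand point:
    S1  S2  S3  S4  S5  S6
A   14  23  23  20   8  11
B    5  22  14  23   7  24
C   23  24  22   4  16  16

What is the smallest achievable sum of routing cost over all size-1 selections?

Open {B}.
  S1→B 5, S2→B 22, S3→B 14, S4→B 23, S5→B 7, S6→B 24  ⇒ total 95.
Compare {A}: total 99.
Compare {C}: total 105.

95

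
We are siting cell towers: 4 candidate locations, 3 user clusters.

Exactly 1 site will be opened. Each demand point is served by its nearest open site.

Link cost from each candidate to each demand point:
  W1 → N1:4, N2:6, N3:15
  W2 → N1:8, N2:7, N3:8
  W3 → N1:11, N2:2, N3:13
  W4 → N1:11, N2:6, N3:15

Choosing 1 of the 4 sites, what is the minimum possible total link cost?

23

Open {W2}.
  N1→W2 8, N2→W2 7, N3→W2 8  ⇒ total 23.
Compare {W1}: total 25.
Compare {W3}: total 26.
No size-1 selection does better; minimum is 23.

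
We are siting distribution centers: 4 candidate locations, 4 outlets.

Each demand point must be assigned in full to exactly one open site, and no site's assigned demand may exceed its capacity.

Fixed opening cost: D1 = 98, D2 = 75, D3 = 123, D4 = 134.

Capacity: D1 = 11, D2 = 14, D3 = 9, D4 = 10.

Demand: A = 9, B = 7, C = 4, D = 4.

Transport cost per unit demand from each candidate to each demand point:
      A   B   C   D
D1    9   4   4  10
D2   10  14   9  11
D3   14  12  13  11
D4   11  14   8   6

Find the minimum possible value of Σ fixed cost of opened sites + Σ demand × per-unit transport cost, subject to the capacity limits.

Open {D1, D2}; cheapest assignment that respects the capacities:
  D1 (cap 11, load 11): B, C — cost 7×4 + 4×4 = 44
  D2 (cap 14, load 13): A, D — cost 9×10 + 4×11 = 134
  Shipping 178, fixed 173 → total 351.
  Any other capacity-feasible assignment to {D1, D2} ships for at least 178.
Compare {D1, D2, D4}: its best feasible assignment gives total 465.
Compare {D1, D2, D3}: its best feasible assignment gives total 474.
Every other set of open sites that can feasibly serve all demand totals ≥ 465 even under its best assignment. Minimum: 351.

351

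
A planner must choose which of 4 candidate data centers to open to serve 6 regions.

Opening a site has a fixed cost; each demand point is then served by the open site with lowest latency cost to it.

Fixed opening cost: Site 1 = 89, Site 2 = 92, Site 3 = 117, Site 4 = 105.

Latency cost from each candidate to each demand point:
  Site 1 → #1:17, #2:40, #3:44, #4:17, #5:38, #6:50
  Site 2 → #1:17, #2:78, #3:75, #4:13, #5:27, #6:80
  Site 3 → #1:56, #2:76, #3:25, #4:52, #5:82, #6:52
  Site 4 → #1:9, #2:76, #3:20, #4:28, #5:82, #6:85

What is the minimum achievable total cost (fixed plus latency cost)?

Open {Site 1}: assign each demand point to its cheapest open site.
  #1→Site 1 17, #2→Site 1 40, #3→Site 1 44, #4→Site 1 17, #5→Site 1 38, #6→Site 1 50
  latency cost 206, fixed 89 → total 295.
Compare {Site 1, Site 4}: latency cost 174 + fixed 194 = 368.
Compare {Site 1, Site 2}: latency cost 191 + fixed 181 = 372.
Compare {Site 2}: latency cost 290 + fixed 92 = 382.
All other subsets cost ≥ 368. Minimum total cost: 295.

295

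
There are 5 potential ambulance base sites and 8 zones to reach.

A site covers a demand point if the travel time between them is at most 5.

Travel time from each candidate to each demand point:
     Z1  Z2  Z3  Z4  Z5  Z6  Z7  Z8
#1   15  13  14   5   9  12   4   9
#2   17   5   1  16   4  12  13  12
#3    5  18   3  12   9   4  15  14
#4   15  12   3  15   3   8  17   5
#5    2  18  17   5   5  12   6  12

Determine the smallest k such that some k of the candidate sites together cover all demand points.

4

Coverage sets (demand points within 5 of each site):
  #1: {Z4, Z7}
  #2: {Z2, Z3, Z5}
  #3: {Z1, Z3, Z6}
  #4: {Z3, Z5, Z8}
  #5: {Z1, Z4, Z5}
No 3 sites suffice: every size-3 union leaves at least one demand point uncovered.
But {#1, #2, #3, #4} covers everything, so the minimum is 4.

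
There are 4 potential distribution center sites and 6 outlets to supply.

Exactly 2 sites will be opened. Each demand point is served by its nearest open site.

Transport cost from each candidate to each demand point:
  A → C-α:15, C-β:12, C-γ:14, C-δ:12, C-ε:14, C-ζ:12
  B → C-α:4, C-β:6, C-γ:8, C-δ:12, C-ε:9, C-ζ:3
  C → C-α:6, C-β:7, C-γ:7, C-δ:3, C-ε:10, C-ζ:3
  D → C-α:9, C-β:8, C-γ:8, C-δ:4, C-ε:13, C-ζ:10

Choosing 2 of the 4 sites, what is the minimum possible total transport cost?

32

Open {B, C}.
  C-α→B 4, C-β→B 6, C-γ→C 7, C-δ→C 3, C-ε→B 9, C-ζ→B 3  ⇒ total 32.
Compare {B, D}: total 34.
Compare {A, C}: total 36.
No size-2 selection does better; minimum is 32.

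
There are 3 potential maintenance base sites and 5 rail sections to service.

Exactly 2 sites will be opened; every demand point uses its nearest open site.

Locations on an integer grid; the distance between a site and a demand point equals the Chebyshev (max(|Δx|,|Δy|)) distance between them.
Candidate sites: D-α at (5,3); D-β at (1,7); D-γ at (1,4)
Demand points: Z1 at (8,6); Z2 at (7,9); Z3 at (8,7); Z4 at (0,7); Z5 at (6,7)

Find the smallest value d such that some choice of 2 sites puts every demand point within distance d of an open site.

6

Open {D-α, D-β}.
  Farthest demand point is Z2 at distance 6 (to D-α); all others are ≤ 6.
With {D-α, D-γ} the worst case is 6.
With {D-β, D-γ} the worst case is 7.
No size-2 selection achieves below 6.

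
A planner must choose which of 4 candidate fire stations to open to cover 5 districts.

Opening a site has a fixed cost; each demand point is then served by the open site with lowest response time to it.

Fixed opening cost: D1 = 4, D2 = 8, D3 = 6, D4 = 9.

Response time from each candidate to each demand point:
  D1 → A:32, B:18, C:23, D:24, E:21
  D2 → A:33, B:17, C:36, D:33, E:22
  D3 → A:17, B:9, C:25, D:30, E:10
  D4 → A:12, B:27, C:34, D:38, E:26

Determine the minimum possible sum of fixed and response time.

Open {D1, D3}: assign each demand point to its cheapest open site.
  A→D3 17, B→D3 9, C→D1 23, D→D1 24, E→D3 10
  response time 83, fixed 10 → total 93.
Compare {D3}: response time 91 + fixed 6 = 97.
Compare {D1, D3, D4}: response time 78 + fixed 19 = 97.
Compare {D3, D4}: response time 86 + fixed 15 = 101.
All other subsets cost ≥ 97. Minimum total cost: 93.

93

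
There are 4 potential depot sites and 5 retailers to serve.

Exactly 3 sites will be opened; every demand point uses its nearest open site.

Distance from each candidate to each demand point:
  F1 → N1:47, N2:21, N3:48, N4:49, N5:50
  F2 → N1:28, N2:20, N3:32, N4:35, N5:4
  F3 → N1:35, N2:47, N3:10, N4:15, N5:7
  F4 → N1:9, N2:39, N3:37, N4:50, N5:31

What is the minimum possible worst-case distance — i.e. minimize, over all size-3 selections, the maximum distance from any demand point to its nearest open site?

Open {F2, F3, F4}.
  Farthest demand point is N2 at distance 20 (to F2); all others are ≤ 20.
With {F1, F3, F4} the worst case is 21.
With {F1, F2, F3} the worst case is 28.
No size-3 selection achieves below 20.

20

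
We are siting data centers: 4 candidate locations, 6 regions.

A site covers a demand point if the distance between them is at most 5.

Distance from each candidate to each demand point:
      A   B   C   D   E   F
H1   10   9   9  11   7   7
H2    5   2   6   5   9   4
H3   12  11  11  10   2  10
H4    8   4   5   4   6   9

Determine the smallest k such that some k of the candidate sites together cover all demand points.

3

Coverage sets (demand points within 5 of each site):
  H1: {}
  H2: {A, B, D, F}
  H3: {E}
  H4: {B, C, D}
No 2 sites suffice: every size-2 union leaves at least one demand point uncovered.
But {H2, H3, H4} covers everything, so the minimum is 3.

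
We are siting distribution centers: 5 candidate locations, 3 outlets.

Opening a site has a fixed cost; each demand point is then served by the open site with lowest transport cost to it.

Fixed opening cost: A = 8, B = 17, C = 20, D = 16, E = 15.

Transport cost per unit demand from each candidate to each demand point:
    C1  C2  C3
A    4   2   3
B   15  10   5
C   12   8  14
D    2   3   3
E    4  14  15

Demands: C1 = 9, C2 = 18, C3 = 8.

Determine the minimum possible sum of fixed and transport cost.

Open {A, D}: assign each demand point to its cheapest open site.
  C1→D 9×2=18, C2→A 18×2=36, C3→A 8×3=24
  transport cost 78, fixed 24 → total 102.
Compare {A}: transport cost 96 + fixed 8 = 104.
Compare {D}: transport cost 96 + fixed 16 = 112.
Compare {A, D, E}: transport cost 78 + fixed 39 = 117.
All other subsets cost ≥ 104. Minimum total cost: 102.

102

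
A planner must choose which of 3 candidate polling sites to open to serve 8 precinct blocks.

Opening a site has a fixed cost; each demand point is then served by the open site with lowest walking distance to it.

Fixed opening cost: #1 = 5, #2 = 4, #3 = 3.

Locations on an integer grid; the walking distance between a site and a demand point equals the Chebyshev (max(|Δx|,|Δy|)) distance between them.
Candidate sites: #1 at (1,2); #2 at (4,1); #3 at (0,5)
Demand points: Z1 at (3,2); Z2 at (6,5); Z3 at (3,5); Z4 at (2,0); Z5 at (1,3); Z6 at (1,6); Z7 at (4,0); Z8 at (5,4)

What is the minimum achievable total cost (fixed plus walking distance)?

Open {#2, #3}: assign each demand point to its cheapest open site.
  Z1→#2 1, Z2→#2 4, Z3→#3 3, Z4→#2 2, Z5→#3 2, Z6→#3 1, Z7→#2 1, Z8→#2 3
  walking distance 17, fixed 7 → total 24.
Compare {#2}: walking distance 23 + fixed 4 = 27.
Compare {#1, #2}: walking distance 19 + fixed 9 = 28.
Compare {#1, #2, #3}: walking distance 16 + fixed 12 = 28.
All other subsets cost ≥ 27. Minimum total cost: 24.

24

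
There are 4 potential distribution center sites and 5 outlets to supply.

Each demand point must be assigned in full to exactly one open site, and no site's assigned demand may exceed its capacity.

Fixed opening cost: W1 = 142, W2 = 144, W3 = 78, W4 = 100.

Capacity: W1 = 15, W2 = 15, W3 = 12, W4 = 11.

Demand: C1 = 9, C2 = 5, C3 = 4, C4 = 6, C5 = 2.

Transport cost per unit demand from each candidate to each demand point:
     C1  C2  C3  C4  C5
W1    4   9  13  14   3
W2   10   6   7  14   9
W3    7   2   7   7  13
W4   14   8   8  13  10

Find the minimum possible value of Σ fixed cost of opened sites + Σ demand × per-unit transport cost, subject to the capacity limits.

366

Open {W1, W3}; cheapest assignment that respects the capacities:
  W1 (cap 15, load 15): C1, C3, C5 — cost 9×4 + 4×13 + 2×3 = 94
  W3 (cap 12, load 11): C2, C4 — cost 5×2 + 6×7 = 52
  Shipping 146, fixed 220 → total 366.
  Any other capacity-feasible assignment to {W1, W3} ships for at least 146.
Compare {W2, W3}: its best feasible assignment gives total 410.
Compare {W1, W3, W4}: its best feasible assignment gives total 446.
Every other set of open sites that can feasibly serve all demand totals ≥ 410 even under its best assignment. Minimum: 366.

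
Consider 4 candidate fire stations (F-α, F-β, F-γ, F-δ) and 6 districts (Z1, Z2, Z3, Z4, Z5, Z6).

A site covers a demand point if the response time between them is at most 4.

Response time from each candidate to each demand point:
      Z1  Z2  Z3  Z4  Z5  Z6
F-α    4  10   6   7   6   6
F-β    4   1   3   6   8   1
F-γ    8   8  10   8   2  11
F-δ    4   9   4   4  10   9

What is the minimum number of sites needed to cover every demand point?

Coverage sets (demand points within 4 of each site):
  F-α: {Z1}
  F-β: {Z1, Z2, Z3, Z6}
  F-γ: {Z5}
  F-δ: {Z1, Z3, Z4}
No 2 sites suffice: every size-2 union leaves at least one demand point uncovered.
But {F-β, F-γ, F-δ} covers everything, so the minimum is 3.

3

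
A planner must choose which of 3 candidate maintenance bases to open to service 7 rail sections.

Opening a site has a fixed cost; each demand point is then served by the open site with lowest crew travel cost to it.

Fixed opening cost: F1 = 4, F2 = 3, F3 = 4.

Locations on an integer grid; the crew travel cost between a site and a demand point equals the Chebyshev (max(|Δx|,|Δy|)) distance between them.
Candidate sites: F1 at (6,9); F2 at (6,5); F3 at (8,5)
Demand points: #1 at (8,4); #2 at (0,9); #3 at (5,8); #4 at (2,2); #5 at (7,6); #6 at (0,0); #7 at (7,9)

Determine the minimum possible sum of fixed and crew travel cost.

Open {F1, F2}: assign each demand point to its cheapest open site.
  #1→F2 2, #2→F1 6, #3→F1 1, #4→F2 4, #5→F2 1, #6→F2 6, #7→F1 1
  crew travel cost 21, fixed 7 → total 28.
Compare {F2}: crew travel cost 26 + fixed 3 = 29.
Compare {F1, F2, F3}: crew travel cost 20 + fixed 11 = 31.
Compare {F1, F3}: crew travel cost 24 + fixed 8 = 32.
All other subsets cost ≥ 29. Minimum total cost: 28.

28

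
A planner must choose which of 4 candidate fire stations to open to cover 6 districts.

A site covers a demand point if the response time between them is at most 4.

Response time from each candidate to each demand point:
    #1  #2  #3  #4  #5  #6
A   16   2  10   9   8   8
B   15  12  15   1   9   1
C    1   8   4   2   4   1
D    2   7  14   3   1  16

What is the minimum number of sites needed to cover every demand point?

2

Coverage sets (demand points within 4 of each site):
  A: {#2}
  B: {#4, #6}
  C: {#1, #3, #4, #5, #6}
  D: {#1, #4, #5}
No single site covers all 6 demand points.
But {A, C} covers everything, so the minimum is 2.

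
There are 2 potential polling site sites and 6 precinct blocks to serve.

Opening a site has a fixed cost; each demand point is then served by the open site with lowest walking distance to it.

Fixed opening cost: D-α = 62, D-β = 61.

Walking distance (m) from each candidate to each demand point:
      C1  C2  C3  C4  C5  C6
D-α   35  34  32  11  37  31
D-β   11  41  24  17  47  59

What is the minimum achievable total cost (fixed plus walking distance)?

242

Open {D-α}: assign each demand point to its cheapest open site.
  C1→D-α 35, C2→D-α 34, C3→D-α 32, C4→D-α 11, C5→D-α 37, C6→D-α 31
  walking distance 180, fixed 62 → total 242.
Compare {D-β}: walking distance 199 + fixed 61 = 260.
Compare {D-α, D-β}: walking distance 148 + fixed 123 = 271.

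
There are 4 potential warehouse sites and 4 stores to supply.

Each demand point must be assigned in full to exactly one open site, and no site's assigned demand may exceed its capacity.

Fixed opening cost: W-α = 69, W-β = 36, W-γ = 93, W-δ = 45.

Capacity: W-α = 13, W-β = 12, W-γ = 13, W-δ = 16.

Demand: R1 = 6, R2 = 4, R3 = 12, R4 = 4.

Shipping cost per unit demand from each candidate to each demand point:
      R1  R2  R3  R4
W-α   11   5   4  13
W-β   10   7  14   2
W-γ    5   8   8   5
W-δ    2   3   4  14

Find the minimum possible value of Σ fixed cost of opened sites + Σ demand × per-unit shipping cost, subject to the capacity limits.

209

Open {W-β, W-δ}; cheapest assignment that respects the capacities:
  W-β (cap 12, load 10): R1, R4 — cost 6×10 + 4×2 = 68
  W-δ (cap 16, load 16): R2, R3 — cost 4×3 + 12×4 = 60
  Shipping 128, fixed 81 → total 209.
  Any other capacity-feasible assignment to {W-β, W-δ} ships for at least 128.
Compare {W-α, W-β, W-δ}: its best feasible assignment gives total 230.
Compare {W-α, W-δ}: its best feasible assignment gives total 242.
Every other set of open sites that can feasibly serve all demand totals ≥ 230 even under its best assignment. Minimum: 209.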